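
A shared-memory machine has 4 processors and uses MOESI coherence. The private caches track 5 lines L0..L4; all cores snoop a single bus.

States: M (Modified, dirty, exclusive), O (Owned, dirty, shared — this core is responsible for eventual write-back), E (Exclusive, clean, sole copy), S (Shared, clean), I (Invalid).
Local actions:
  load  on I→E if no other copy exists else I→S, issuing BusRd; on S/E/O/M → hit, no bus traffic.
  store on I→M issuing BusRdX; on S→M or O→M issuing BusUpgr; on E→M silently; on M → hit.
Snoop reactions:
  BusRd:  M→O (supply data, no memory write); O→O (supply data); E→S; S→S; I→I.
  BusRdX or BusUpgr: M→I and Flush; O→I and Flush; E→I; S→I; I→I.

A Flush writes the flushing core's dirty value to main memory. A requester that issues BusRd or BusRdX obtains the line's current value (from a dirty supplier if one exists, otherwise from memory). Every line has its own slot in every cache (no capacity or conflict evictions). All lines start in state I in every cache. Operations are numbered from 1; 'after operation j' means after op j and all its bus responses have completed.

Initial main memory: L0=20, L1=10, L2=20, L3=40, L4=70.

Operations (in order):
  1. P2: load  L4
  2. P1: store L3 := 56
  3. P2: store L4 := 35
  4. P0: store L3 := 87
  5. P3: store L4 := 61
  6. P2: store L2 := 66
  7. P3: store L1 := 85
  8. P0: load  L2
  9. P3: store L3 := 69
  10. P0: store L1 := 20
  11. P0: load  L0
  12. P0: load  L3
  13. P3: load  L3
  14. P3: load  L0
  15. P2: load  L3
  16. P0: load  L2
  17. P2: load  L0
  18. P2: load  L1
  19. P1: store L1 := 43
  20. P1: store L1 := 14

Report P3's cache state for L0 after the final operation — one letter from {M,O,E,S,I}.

state = S

[1] P2: load  L4 | P0:I, P1:I, P2:E(70), P3:I | bus: BusRd
[2] P1: store L3 := 56 | P0:I, P1:M(56), P2:I, P3:I | bus: BusRdX
[3] P2: store L4 := 35 | P0:I, P1:I, P2:M(35), P3:I | bus: none
[4] P0: store L3 := 87 | P0:M(87), P1:I, P2:I, P3:I | bus: BusRdX,Flush
[5] P3: store L4 := 61 | P0:I, P1:I, P2:I, P3:M(61) | bus: BusRdX,Flush
[6] P2: store L2 := 66 | P0:I, P1:I, P2:M(66), P3:I | bus: BusRdX
[7] P3: store L1 := 85 | P0:I, P1:I, P2:I, P3:M(85) | bus: BusRdX
[8] P0: load  L2 | P0:S(66), P1:I, P2:O(66), P3:I | bus: BusRd
[9] P3: store L3 := 69 | P0:I, P1:I, P2:I, P3:M(69) | bus: BusRdX,Flush
[10] P0: store L1 := 20 | P0:M(20), P1:I, P2:I, P3:I | bus: BusRdX,Flush
[11] P0: load  L0 | P0:E(20), P1:I, P2:I, P3:I | bus: BusRd
[12] P0: load  L3 | P0:S(69), P1:I, P2:I, P3:O(69) | bus: BusRd
[13] P3: load  L3 | P0:S(69), P1:I, P2:I, P3:O(69) | bus: none
[14] P3: load  L0 | P0:S(20), P1:I, P2:I, P3:S(20) | bus: BusRd
[15] P2: load  L3 | P0:S(69), P1:I, P2:S(69), P3:O(69) | bus: BusRd
[16] P0: load  L2 | P0:S(66), P1:I, P2:O(66), P3:I | bus: none
[17] P2: load  L0 | P0:S(20), P1:I, P2:S(20), P3:S(20) | bus: BusRd
[18] P2: load  L1 | P0:O(20), P1:I, P2:S(20), P3:I | bus: BusRd
[19] P1: store L1 := 43 | P0:I, P1:M(43), P2:I, P3:I | bus: BusRdX,Flush
[20] P1: store L1 := 14 | P0:I, P1:M(14), P2:I, P3:I | bus: none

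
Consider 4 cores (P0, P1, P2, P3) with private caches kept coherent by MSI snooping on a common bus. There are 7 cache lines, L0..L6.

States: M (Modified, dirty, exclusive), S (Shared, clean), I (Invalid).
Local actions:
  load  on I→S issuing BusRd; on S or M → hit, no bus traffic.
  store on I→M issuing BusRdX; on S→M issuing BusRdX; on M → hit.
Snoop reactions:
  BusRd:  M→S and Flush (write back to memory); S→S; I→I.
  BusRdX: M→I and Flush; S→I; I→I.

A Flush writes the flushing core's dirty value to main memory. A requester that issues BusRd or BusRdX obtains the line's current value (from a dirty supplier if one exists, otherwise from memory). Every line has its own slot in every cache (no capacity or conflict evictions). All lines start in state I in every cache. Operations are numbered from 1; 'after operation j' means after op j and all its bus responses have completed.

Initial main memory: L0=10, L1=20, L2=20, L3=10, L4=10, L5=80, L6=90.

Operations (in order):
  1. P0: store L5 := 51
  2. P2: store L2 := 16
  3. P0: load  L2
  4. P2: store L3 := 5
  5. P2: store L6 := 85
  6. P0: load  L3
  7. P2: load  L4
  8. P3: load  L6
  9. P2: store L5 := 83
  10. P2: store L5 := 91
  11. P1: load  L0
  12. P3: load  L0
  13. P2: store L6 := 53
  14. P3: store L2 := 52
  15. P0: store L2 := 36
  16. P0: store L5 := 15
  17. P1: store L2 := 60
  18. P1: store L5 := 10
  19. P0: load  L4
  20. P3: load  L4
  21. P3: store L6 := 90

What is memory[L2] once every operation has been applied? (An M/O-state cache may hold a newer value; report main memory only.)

memory[L2] = 36

  op1 P0: store L5 := 51 → M/I/I/I on L5; bus BusRdX; mem=80
  op2 P2: store L2 := 16 → I/I/M/I on L2; bus BusRdX; mem=20
  op3 P0: load  L2 → S/I/S/I on L2; bus BusRd Flush; mem=16
  op4 P2: store L3 := 5 → I/I/M/I on L3; bus BusRdX; mem=10
  op5 P2: store L6 := 85 → I/I/M/I on L6; bus BusRdX; mem=90
  op6 P0: load  L3 → S/I/S/I on L3; bus BusRd Flush; mem=5
  op7 P2: load  L4 → I/I/S/I on L4; bus BusRd; mem=10
  op8 P3: load  L6 → I/I/S/S on L6; bus BusRd Flush; mem=85
  op9 P2: store L5 := 83 → I/I/M/I on L5; bus BusRdX Flush; mem=51
  op10 P2: store L5 := 91 → I/I/M/I on L5; bus (none); mem=51
  op11 P1: load  L0 → I/S/I/I on L0; bus BusRd; mem=10
  op12 P3: load  L0 → I/S/I/S on L0; bus BusRd; mem=10
  op13 P2: store L6 := 53 → I/I/M/I on L6; bus BusRdX; mem=85
  op14 P3: store L2 := 52 → I/I/I/M on L2; bus BusRdX; mem=16
  op15 P0: store L2 := 36 → M/I/I/I on L2; bus BusRdX Flush; mem=52
  op16 P0: store L5 := 15 → M/I/I/I on L5; bus BusRdX Flush; mem=91
  op17 P1: store L2 := 60 → I/M/I/I on L2; bus BusRdX Flush; mem=36
  op18 P1: store L5 := 10 → I/M/I/I on L5; bus BusRdX Flush; mem=15
  op19 P0: load  L4 → S/I/S/I on L4; bus BusRd; mem=10
  op20 P3: load  L4 → S/I/S/S on L4; bus BusRd; mem=10
  op21 P3: store L6 := 90 → I/I/I/M on L6; bus BusRdX Flush; mem=53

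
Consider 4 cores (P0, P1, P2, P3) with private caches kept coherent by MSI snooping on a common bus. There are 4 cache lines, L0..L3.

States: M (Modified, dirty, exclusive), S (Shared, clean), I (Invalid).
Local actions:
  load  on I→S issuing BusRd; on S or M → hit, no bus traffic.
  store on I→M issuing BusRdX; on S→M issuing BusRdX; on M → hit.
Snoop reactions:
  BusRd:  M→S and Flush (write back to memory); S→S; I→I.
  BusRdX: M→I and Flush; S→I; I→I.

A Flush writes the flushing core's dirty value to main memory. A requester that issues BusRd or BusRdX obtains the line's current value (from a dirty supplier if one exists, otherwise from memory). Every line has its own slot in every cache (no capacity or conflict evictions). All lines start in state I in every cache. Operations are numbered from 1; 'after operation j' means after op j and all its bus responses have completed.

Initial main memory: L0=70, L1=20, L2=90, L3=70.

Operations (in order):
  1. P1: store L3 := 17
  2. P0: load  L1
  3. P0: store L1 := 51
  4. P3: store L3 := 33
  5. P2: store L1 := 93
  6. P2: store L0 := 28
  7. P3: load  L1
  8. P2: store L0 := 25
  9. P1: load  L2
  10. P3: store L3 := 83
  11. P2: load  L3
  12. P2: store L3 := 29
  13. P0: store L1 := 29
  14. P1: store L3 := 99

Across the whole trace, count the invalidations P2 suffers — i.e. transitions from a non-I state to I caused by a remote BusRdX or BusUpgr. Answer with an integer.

invalidations = 2

  op1 P1: store L3 := 17 → I/M/I/I on L3; bus BusRdX; mem=70
  op2 P0: load  L1 → S/I/I/I on L1; bus BusRd; mem=20
  op3 P0: store L1 := 51 → M/I/I/I on L1; bus BusRdX; mem=20
  op4 P3: store L3 := 33 → I/I/I/M on L3; bus BusRdX Flush; mem=17
  op5 P2: store L1 := 93 → I/I/M/I on L1; bus BusRdX Flush; mem=51
  op6 P2: store L0 := 28 → I/I/M/I on L0; bus BusRdX; mem=70
  op7 P3: load  L1 → I/I/S/S on L1; bus BusRd Flush; mem=93
  op8 P2: store L0 := 25 → I/I/M/I on L0; bus (none); mem=70
  op9 P1: load  L2 → I/S/I/I on L2; bus BusRd; mem=90
  op10 P3: store L3 := 83 → I/I/I/M on L3; bus (none); mem=17
  op11 P2: load  L3 → I/I/S/S on L3; bus BusRd Flush; mem=83
  op12 P2: store L3 := 29 → I/I/M/I on L3; bus BusRdX; mem=83
  op13 P0: store L1 := 29 → M/I/I/I on L1; bus BusRdX; mem=93
  op14 P1: store L3 := 99 → I/M/I/I on L3; bus BusRdX Flush; mem=29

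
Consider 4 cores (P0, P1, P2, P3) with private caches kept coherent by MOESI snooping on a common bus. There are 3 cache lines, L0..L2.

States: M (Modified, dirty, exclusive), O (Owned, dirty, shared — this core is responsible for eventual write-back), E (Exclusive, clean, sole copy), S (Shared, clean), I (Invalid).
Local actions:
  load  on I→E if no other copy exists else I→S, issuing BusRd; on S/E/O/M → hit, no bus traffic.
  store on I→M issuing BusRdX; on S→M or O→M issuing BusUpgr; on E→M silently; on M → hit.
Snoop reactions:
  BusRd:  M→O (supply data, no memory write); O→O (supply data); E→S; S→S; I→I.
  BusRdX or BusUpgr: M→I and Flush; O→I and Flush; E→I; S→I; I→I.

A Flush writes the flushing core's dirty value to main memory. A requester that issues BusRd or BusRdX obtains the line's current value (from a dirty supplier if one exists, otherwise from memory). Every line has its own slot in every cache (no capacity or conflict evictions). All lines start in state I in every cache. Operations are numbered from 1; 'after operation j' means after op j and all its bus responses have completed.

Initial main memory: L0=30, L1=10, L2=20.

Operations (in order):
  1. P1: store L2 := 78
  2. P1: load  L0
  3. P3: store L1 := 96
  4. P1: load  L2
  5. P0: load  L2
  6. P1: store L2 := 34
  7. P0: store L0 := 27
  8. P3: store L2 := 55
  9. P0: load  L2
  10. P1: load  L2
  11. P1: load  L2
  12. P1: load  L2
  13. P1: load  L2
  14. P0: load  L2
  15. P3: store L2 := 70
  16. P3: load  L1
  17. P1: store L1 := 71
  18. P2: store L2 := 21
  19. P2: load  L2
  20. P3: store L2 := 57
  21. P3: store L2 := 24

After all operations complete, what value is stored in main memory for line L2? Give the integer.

memory[L2] = 21

1. P1: store L2 := 78  bus=[BusRdX]  L2: P0=I P1=M P2=I P3=I  mem[L2]=20
2. P1: load  L0  bus=[BusRd]  L0: P0=I P1=E P2=I P3=I  mem[L0]=30
3. P3: store L1 := 96  bus=[BusRdX]  L1: P0=I P1=I P2=I P3=M  mem[L1]=10
4. P1: load  L2  bus=[-]  L2: P0=I P1=M P2=I P3=I  mem[L2]=20
5. P0: load  L2  bus=[BusRd]  L2: P0=S P1=O P2=I P3=I  mem[L2]=20
6. P1: store L2 := 34  bus=[BusUpgr]  L2: P0=I P1=M P2=I P3=I  mem[L2]=20
7. P0: store L0 := 27  bus=[BusRdX]  L0: P0=M P1=I P2=I P3=I  mem[L0]=30
8. P3: store L2 := 55  bus=[BusRdX,Flush]  L2: P0=I P1=I P2=I P3=M  mem[L2]=34
9. P0: load  L2  bus=[BusRd]  L2: P0=S P1=I P2=I P3=O  mem[L2]=34
10. P1: load  L2  bus=[BusRd]  L2: P0=S P1=S P2=I P3=O  mem[L2]=34
11. P1: load  L2  bus=[-]  L2: P0=S P1=S P2=I P3=O  mem[L2]=34
12. P1: load  L2  bus=[-]  L2: P0=S P1=S P2=I P3=O  mem[L2]=34
13. P1: load  L2  bus=[-]  L2: P0=S P1=S P2=I P3=O  mem[L2]=34
14. P0: load  L2  bus=[-]  L2: P0=S P1=S P2=I P3=O  mem[L2]=34
15. P3: store L2 := 70  bus=[BusUpgr]  L2: P0=I P1=I P2=I P3=M  mem[L2]=34
16. P3: load  L1  bus=[-]  L1: P0=I P1=I P2=I P3=M  mem[L1]=10
17. P1: store L1 := 71  bus=[BusRdX,Flush]  L1: P0=I P1=M P2=I P3=I  mem[L1]=96
18. P2: store L2 := 21  bus=[BusRdX,Flush]  L2: P0=I P1=I P2=M P3=I  mem[L2]=70
19. P2: load  L2  bus=[-]  L2: P0=I P1=I P2=M P3=I  mem[L2]=70
20. P3: store L2 := 57  bus=[BusRdX,Flush]  L2: P0=I P1=I P2=I P3=M  mem[L2]=21
21. P3: store L2 := 24  bus=[-]  L2: P0=I P1=I P2=I P3=M  mem[L2]=21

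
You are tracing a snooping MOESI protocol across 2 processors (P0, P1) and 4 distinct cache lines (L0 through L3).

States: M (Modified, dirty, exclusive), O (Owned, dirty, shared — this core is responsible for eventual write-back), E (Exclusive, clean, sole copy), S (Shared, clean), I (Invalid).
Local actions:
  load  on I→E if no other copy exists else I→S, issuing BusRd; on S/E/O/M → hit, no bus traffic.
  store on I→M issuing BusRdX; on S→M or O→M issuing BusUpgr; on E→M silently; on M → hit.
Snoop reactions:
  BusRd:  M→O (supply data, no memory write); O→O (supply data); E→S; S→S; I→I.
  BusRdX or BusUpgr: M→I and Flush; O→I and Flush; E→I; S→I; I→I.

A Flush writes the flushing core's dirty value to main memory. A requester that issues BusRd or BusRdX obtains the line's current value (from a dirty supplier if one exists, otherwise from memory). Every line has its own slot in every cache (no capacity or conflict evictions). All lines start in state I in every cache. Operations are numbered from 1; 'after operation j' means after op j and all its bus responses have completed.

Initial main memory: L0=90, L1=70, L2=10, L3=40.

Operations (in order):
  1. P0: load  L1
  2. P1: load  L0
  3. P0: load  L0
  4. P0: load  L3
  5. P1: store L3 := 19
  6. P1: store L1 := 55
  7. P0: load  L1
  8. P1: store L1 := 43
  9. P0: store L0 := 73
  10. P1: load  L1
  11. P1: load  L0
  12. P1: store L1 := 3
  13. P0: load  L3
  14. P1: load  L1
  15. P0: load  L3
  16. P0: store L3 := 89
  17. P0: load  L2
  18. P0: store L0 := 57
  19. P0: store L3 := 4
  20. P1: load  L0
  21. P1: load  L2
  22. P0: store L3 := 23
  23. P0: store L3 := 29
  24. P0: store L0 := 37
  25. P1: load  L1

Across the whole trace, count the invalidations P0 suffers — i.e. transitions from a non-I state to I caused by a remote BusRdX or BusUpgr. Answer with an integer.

1. P0: load  L1  bus=[BusRd]  L1: P0=E P1=I  mem[L1]=70
2. P1: load  L0  bus=[BusRd]  L0: P0=I P1=E  mem[L0]=90
3. P0: load  L0  bus=[BusRd]  L0: P0=S P1=S  mem[L0]=90
4. P0: load  L3  bus=[BusRd]  L3: P0=E P1=I  mem[L3]=40
5. P1: store L3 := 19  bus=[BusRdX]  L3: P0=I P1=M  mem[L3]=40
6. P1: store L1 := 55  bus=[BusRdX]  L1: P0=I P1=M  mem[L1]=70
7. P0: load  L1  bus=[BusRd]  L1: P0=S P1=O  mem[L1]=70
8. P1: store L1 := 43  bus=[BusUpgr]  L1: P0=I P1=M  mem[L1]=70
9. P0: store L0 := 73  bus=[BusUpgr]  L0: P0=M P1=I  mem[L0]=90
10. P1: load  L1  bus=[-]  L1: P0=I P1=M  mem[L1]=70
11. P1: load  L0  bus=[BusRd]  L0: P0=O P1=S  mem[L0]=90
12. P1: store L1 := 3  bus=[-]  L1: P0=I P1=M  mem[L1]=70
13. P0: load  L3  bus=[BusRd]  L3: P0=S P1=O  mem[L3]=40
14. P1: load  L1  bus=[-]  L1: P0=I P1=M  mem[L1]=70
15. P0: load  L3  bus=[-]  L3: P0=S P1=O  mem[L3]=40
16. P0: store L3 := 89  bus=[BusUpgr,Flush]  L3: P0=M P1=I  mem[L3]=19
17. P0: load  L2  bus=[BusRd]  L2: P0=E P1=I  mem[L2]=10
18. P0: store L0 := 57  bus=[BusUpgr]  L0: P0=M P1=I  mem[L0]=90
19. P0: store L3 := 4  bus=[-]  L3: P0=M P1=I  mem[L3]=19
20. P1: load  L0  bus=[BusRd]  L0: P0=O P1=S  mem[L0]=90
21. P1: load  L2  bus=[BusRd]  L2: P0=S P1=S  mem[L2]=10
22. P0: store L3 := 23  bus=[-]  L3: P0=M P1=I  mem[L3]=19
23. P0: store L3 := 29  bus=[-]  L3: P0=M P1=I  mem[L3]=19
24. P0: store L0 := 37  bus=[BusUpgr]  L0: P0=M P1=I  mem[L0]=90
25. P1: load  L1  bus=[-]  L1: P0=I P1=M  mem[L1]=70

invalidations = 3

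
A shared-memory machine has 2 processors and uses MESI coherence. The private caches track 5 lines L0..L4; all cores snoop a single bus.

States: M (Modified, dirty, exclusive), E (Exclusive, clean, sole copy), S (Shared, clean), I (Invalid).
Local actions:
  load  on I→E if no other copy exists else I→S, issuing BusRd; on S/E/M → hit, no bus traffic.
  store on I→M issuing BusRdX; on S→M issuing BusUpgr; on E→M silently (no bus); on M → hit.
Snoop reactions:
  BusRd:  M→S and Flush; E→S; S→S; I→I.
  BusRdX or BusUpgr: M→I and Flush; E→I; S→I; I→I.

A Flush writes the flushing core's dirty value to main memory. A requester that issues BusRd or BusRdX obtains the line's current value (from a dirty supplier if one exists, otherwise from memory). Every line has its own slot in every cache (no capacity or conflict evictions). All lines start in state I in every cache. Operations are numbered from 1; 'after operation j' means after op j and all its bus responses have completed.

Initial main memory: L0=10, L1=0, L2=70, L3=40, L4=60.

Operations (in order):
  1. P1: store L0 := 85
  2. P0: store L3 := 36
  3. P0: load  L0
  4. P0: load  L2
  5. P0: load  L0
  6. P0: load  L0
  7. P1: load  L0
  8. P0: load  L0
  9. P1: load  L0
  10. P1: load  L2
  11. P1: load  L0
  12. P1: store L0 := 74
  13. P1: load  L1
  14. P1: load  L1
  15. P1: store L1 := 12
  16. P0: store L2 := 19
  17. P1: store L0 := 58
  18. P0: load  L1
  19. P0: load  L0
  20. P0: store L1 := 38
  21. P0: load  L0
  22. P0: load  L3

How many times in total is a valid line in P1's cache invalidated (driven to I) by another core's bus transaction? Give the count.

invalidations = 2

  op1 P1: store L0 := 85 → I/M on L0; bus BusRdX; mem=10
  op2 P0: store L3 := 36 → M/I on L3; bus BusRdX; mem=40
  op3 P0: load  L0 → S/S on L0; bus BusRd Flush; mem=85
  op4 P0: load  L2 → E/I on L2; bus BusRd; mem=70
  op5 P0: load  L0 → S/S on L0; bus (none); mem=85
  op6 P0: load  L0 → S/S on L0; bus (none); mem=85
  op7 P1: load  L0 → S/S on L0; bus (none); mem=85
  op8 P0: load  L0 → S/S on L0; bus (none); mem=85
  op9 P1: load  L0 → S/S on L0; bus (none); mem=85
  op10 P1: load  L2 → S/S on L2; bus BusRd; mem=70
  op11 P1: load  L0 → S/S on L0; bus (none); mem=85
  op12 P1: store L0 := 74 → I/M on L0; bus BusUpgr; mem=85
  op13 P1: load  L1 → I/E on L1; bus BusRd; mem=0
  op14 P1: load  L1 → I/E on L1; bus (none); mem=0
  op15 P1: store L1 := 12 → I/M on L1; bus (none); mem=0
  op16 P0: store L2 := 19 → M/I on L2; bus BusUpgr; mem=70
  op17 P1: store L0 := 58 → I/M on L0; bus (none); mem=85
  op18 P0: load  L1 → S/S on L1; bus BusRd Flush; mem=12
  op19 P0: load  L0 → S/S on L0; bus BusRd Flush; mem=58
  op20 P0: store L1 := 38 → M/I on L1; bus BusUpgr; mem=12
  op21 P0: load  L0 → S/S on L0; bus (none); mem=58
  op22 P0: load  L3 → M/I on L3; bus (none); mem=40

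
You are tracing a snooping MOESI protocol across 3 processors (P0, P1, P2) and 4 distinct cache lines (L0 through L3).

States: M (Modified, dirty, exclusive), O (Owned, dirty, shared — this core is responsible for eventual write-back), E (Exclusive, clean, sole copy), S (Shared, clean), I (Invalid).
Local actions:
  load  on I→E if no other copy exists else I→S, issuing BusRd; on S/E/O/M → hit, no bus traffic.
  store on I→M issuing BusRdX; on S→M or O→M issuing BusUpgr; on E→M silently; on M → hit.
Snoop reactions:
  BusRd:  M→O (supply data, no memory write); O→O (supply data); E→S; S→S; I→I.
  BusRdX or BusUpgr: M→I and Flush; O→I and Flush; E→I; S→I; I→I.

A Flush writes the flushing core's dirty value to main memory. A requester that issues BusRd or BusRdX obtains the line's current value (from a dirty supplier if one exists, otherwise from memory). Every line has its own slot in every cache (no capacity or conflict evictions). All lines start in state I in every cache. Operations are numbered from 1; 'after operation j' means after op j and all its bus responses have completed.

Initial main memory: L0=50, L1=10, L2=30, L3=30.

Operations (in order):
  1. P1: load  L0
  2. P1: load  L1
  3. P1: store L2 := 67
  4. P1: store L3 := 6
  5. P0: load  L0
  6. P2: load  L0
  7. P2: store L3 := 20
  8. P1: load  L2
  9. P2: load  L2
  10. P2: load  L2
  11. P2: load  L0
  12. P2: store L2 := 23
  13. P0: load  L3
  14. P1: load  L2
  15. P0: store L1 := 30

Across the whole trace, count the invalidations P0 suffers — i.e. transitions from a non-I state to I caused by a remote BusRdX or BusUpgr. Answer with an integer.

1. P1: load  L0  bus=[BusRd]  L0: P0=I P1=E P2=I  mem[L0]=50
2. P1: load  L1  bus=[BusRd]  L1: P0=I P1=E P2=I  mem[L1]=10
3. P1: store L2 := 67  bus=[BusRdX]  L2: P0=I P1=M P2=I  mem[L2]=30
4. P1: store L3 := 6  bus=[BusRdX]  L3: P0=I P1=M P2=I  mem[L3]=30
5. P0: load  L0  bus=[BusRd]  L0: P0=S P1=S P2=I  mem[L0]=50
6. P2: load  L0  bus=[BusRd]  L0: P0=S P1=S P2=S  mem[L0]=50
7. P2: store L3 := 20  bus=[BusRdX,Flush]  L3: P0=I P1=I P2=M  mem[L3]=6
8. P1: load  L2  bus=[-]  L2: P0=I P1=M P2=I  mem[L2]=30
9. P2: load  L2  bus=[BusRd]  L2: P0=I P1=O P2=S  mem[L2]=30
10. P2: load  L2  bus=[-]  L2: P0=I P1=O P2=S  mem[L2]=30
11. P2: load  L0  bus=[-]  L0: P0=S P1=S P2=S  mem[L0]=50
12. P2: store L2 := 23  bus=[BusUpgr,Flush]  L2: P0=I P1=I P2=M  mem[L2]=67
13. P0: load  L3  bus=[BusRd]  L3: P0=S P1=I P2=O  mem[L3]=6
14. P1: load  L2  bus=[BusRd]  L2: P0=I P1=S P2=O  mem[L2]=67
15. P0: store L1 := 30  bus=[BusRdX]  L1: P0=M P1=I P2=I  mem[L1]=10

invalidations = 0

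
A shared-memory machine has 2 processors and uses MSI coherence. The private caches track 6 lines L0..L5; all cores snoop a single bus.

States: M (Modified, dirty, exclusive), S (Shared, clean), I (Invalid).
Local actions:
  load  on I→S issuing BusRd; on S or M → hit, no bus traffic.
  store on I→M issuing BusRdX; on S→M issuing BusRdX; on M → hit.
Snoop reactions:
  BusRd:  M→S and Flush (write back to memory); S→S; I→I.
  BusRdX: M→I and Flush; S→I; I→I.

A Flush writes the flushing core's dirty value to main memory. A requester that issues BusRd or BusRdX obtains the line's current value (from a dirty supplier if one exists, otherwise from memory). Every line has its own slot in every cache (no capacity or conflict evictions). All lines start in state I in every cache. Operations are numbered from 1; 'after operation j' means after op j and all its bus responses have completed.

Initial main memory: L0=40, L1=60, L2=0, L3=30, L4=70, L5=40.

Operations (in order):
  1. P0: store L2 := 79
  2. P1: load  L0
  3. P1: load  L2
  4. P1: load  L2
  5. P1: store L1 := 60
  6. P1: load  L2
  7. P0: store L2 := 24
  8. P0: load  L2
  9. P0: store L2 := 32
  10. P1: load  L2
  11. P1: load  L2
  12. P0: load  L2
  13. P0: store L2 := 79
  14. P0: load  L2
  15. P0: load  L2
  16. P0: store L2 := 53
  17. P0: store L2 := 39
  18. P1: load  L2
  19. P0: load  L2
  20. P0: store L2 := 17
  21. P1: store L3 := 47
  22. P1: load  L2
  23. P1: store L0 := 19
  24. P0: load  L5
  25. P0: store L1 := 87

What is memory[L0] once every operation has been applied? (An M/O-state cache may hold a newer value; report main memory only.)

memory[L0] = 40

step 1: P0: store L2 := 79  ⟶  MI  (L2)  txn=BusRdX  M[L2]=0
step 2: P1: load  L0  ⟶  IS  (L0)  txn=BusRd  M[L0]=40
step 3: P1: load  L2  ⟶  SS  (L2)  txn=BusRd+Flush  M[L2]=79
step 4: P1: load  L2  ⟶  SS  (L2)  txn=∅  M[L2]=79
step 5: P1: store L1 := 60  ⟶  IM  (L1)  txn=BusRdX  M[L1]=60
step 6: P1: load  L2  ⟶  SS  (L2)  txn=∅  M[L2]=79
step 7: P0: store L2 := 24  ⟶  MI  (L2)  txn=BusRdX  M[L2]=79
step 8: P0: load  L2  ⟶  MI  (L2)  txn=∅  M[L2]=79
step 9: P0: store L2 := 32  ⟶  MI  (L2)  txn=∅  M[L2]=79
step 10: P1: load  L2  ⟶  SS  (L2)  txn=BusRd+Flush  M[L2]=32
step 11: P1: load  L2  ⟶  SS  (L2)  txn=∅  M[L2]=32
step 12: P0: load  L2  ⟶  SS  (L2)  txn=∅  M[L2]=32
step 13: P0: store L2 := 79  ⟶  MI  (L2)  txn=BusRdX  M[L2]=32
step 14: P0: load  L2  ⟶  MI  (L2)  txn=∅  M[L2]=32
step 15: P0: load  L2  ⟶  MI  (L2)  txn=∅  M[L2]=32
step 16: P0: store L2 := 53  ⟶  MI  (L2)  txn=∅  M[L2]=32
step 17: P0: store L2 := 39  ⟶  MI  (L2)  txn=∅  M[L2]=32
step 18: P1: load  L2  ⟶  SS  (L2)  txn=BusRd+Flush  M[L2]=39
step 19: P0: load  L2  ⟶  SS  (L2)  txn=∅  M[L2]=39
step 20: P0: store L2 := 17  ⟶  MI  (L2)  txn=BusRdX  M[L2]=39
step 21: P1: store L3 := 47  ⟶  IM  (L3)  txn=BusRdX  M[L3]=30
step 22: P1: load  L2  ⟶  SS  (L2)  txn=BusRd+Flush  M[L2]=17
step 23: P1: store L0 := 19  ⟶  IM  (L0)  txn=BusRdX  M[L0]=40
step 24: P0: load  L5  ⟶  SI  (L5)  txn=BusRd  M[L5]=40
step 25: P0: store L1 := 87  ⟶  MI  (L1)  txn=BusRdX+Flush  M[L1]=60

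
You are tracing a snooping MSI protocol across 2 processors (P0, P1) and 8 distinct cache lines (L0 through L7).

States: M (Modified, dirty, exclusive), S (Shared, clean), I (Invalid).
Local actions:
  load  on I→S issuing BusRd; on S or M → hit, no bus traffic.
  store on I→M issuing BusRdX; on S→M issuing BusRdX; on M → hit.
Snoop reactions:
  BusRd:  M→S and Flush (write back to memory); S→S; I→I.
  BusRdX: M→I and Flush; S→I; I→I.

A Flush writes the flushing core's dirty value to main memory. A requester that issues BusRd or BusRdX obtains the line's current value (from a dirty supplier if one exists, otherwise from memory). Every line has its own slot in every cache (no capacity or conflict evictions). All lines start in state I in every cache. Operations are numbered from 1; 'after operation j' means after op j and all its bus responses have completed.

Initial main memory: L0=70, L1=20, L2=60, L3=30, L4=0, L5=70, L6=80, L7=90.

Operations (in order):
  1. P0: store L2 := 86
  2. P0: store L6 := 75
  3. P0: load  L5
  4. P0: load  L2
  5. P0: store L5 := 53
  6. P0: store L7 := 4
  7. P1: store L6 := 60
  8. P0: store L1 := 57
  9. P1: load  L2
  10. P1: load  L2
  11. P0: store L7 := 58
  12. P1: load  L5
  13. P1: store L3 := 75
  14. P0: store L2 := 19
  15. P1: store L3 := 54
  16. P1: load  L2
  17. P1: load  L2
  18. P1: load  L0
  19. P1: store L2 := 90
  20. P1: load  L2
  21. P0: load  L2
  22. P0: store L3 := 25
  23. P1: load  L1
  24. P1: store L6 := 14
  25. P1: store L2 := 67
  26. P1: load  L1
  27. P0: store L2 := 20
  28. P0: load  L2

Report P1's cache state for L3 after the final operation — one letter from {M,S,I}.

[1] P0: store L2 := 86 | P0:M(86), P1:I | bus: BusRdX
[2] P0: store L6 := 75 | P0:M(75), P1:I | bus: BusRdX
[3] P0: load  L5 | P0:S(70), P1:I | bus: BusRd
[4] P0: load  L2 | P0:M(86), P1:I | bus: none
[5] P0: store L5 := 53 | P0:M(53), P1:I | bus: BusRdX
[6] P0: store L7 := 4 | P0:M(4), P1:I | bus: BusRdX
[7] P1: store L6 := 60 | P0:I, P1:M(60) | bus: BusRdX,Flush
[8] P0: store L1 := 57 | P0:M(57), P1:I | bus: BusRdX
[9] P1: load  L2 | P0:S(86), P1:S(86) | bus: BusRd,Flush
[10] P1: load  L2 | P0:S(86), P1:S(86) | bus: none
[11] P0: store L7 := 58 | P0:M(58), P1:I | bus: none
[12] P1: load  L5 | P0:S(53), P1:S(53) | bus: BusRd,Flush
[13] P1: store L3 := 75 | P0:I, P1:M(75) | bus: BusRdX
[14] P0: store L2 := 19 | P0:M(19), P1:I | bus: BusRdX
[15] P1: store L3 := 54 | P0:I, P1:M(54) | bus: none
[16] P1: load  L2 | P0:S(19), P1:S(19) | bus: BusRd,Flush
[17] P1: load  L2 | P0:S(19), P1:S(19) | bus: none
[18] P1: load  L0 | P0:I, P1:S(70) | bus: BusRd
[19] P1: store L2 := 90 | P0:I, P1:M(90) | bus: BusRdX
[20] P1: load  L2 | P0:I, P1:M(90) | bus: none
[21] P0: load  L2 | P0:S(90), P1:S(90) | bus: BusRd,Flush
[22] P0: store L3 := 25 | P0:M(25), P1:I | bus: BusRdX,Flush
[23] P1: load  L1 | P0:S(57), P1:S(57) | bus: BusRd,Flush
[24] P1: store L6 := 14 | P0:I, P1:M(14) | bus: none
[25] P1: store L2 := 67 | P0:I, P1:M(67) | bus: BusRdX
[26] P1: load  L1 | P0:S(57), P1:S(57) | bus: none
[27] P0: store L2 := 20 | P0:M(20), P1:I | bus: BusRdX,Flush
[28] P0: load  L2 | P0:M(20), P1:I | bus: none

state = I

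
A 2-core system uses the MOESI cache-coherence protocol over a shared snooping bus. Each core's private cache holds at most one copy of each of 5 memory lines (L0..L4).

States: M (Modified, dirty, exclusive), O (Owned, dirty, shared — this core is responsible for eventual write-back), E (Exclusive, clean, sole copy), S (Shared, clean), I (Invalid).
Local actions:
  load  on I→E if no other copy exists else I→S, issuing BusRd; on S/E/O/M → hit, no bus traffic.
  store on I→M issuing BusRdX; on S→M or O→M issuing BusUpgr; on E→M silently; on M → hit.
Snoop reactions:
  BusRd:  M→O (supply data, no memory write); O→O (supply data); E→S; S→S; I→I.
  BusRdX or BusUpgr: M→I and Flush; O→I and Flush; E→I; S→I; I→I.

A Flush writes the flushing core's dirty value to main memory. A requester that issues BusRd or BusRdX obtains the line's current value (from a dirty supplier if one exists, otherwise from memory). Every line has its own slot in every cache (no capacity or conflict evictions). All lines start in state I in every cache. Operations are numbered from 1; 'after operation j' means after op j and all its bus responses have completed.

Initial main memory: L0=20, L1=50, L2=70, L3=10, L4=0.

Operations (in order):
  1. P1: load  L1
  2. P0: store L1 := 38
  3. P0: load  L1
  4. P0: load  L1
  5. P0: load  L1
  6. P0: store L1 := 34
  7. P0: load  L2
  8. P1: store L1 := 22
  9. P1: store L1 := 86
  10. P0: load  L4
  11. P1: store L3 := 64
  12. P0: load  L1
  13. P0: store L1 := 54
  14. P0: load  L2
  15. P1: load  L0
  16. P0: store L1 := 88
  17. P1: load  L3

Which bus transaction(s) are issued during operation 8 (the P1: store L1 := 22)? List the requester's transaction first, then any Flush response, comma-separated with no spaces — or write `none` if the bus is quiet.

step 1: P1: load  L1  ⟶  IE  (L1)  txn=BusRd  M[L1]=50
step 2: P0: store L1 := 38  ⟶  MI  (L1)  txn=BusRdX  M[L1]=50
step 3: P0: load  L1  ⟶  MI  (L1)  txn=∅  M[L1]=50
step 4: P0: load  L1  ⟶  MI  (L1)  txn=∅  M[L1]=50
step 5: P0: load  L1  ⟶  MI  (L1)  txn=∅  M[L1]=50
step 6: P0: store L1 := 34  ⟶  MI  (L1)  txn=∅  M[L1]=50
step 7: P0: load  L2  ⟶  EI  (L2)  txn=BusRd  M[L2]=70
step 8: P1: store L1 := 22  ⟶  IM  (L1)  txn=BusRdX+Flush  M[L1]=34
step 9: P1: store L1 := 86  ⟶  IM  (L1)  txn=∅  M[L1]=34
step 10: P0: load  L4  ⟶  EI  (L4)  txn=BusRd  M[L4]=0
step 11: P1: store L3 := 64  ⟶  IM  (L3)  txn=BusRdX  M[L3]=10
step 12: P0: load  L1  ⟶  SO  (L1)  txn=BusRd  M[L1]=34
step 13: P0: store L1 := 54  ⟶  MI  (L1)  txn=BusUpgr+Flush  M[L1]=86
step 14: P0: load  L2  ⟶  EI  (L2)  txn=∅  M[L2]=70
step 15: P1: load  L0  ⟶  IE  (L0)  txn=BusRd  M[L0]=20
step 16: P0: store L1 := 88  ⟶  MI  (L1)  txn=∅  M[L1]=86
step 17: P1: load  L3  ⟶  IM  (L3)  txn=∅  M[L3]=10

bus = BusRdX,Flush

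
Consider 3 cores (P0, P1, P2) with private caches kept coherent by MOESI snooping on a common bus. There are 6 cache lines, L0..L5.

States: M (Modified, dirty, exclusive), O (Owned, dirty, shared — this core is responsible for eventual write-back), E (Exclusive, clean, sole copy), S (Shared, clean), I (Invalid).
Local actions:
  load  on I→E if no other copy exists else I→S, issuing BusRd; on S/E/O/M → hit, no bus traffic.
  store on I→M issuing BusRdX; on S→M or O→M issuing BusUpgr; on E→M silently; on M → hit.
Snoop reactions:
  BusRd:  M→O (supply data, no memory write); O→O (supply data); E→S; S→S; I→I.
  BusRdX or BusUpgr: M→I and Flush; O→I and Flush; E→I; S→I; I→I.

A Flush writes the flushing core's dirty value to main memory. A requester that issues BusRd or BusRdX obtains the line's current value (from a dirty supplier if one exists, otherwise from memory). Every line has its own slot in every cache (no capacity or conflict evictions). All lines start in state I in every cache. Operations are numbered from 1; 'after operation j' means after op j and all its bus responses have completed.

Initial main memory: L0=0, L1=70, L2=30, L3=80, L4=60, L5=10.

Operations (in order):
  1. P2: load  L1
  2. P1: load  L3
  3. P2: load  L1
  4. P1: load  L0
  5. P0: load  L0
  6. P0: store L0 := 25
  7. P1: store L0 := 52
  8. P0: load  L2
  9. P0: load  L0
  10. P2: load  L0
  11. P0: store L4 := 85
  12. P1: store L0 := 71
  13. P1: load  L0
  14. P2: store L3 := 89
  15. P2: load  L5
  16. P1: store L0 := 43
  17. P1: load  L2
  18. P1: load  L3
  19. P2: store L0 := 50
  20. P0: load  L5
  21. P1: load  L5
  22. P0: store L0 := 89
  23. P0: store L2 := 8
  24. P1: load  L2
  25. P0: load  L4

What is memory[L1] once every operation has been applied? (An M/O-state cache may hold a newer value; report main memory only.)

1. P2: load  L1  bus=[BusRd]  L1: P0=I P1=I P2=E  mem[L1]=70
2. P1: load  L3  bus=[BusRd]  L3: P0=I P1=E P2=I  mem[L3]=80
3. P2: load  L1  bus=[-]  L1: P0=I P1=I P2=E  mem[L1]=70
4. P1: load  L0  bus=[BusRd]  L0: P0=I P1=E P2=I  mem[L0]=0
5. P0: load  L0  bus=[BusRd]  L0: P0=S P1=S P2=I  mem[L0]=0
6. P0: store L0 := 25  bus=[BusUpgr]  L0: P0=M P1=I P2=I  mem[L0]=0
7. P1: store L0 := 52  bus=[BusRdX,Flush]  L0: P0=I P1=M P2=I  mem[L0]=25
8. P0: load  L2  bus=[BusRd]  L2: P0=E P1=I P2=I  mem[L2]=30
9. P0: load  L0  bus=[BusRd]  L0: P0=S P1=O P2=I  mem[L0]=25
10. P2: load  L0  bus=[BusRd]  L0: P0=S P1=O P2=S  mem[L0]=25
11. P0: store L4 := 85  bus=[BusRdX]  L4: P0=M P1=I P2=I  mem[L4]=60
12. P1: store L0 := 71  bus=[BusUpgr]  L0: P0=I P1=M P2=I  mem[L0]=25
13. P1: load  L0  bus=[-]  L0: P0=I P1=M P2=I  mem[L0]=25
14. P2: store L3 := 89  bus=[BusRdX]  L3: P0=I P1=I P2=M  mem[L3]=80
15. P2: load  L5  bus=[BusRd]  L5: P0=I P1=I P2=E  mem[L5]=10
16. P1: store L0 := 43  bus=[-]  L0: P0=I P1=M P2=I  mem[L0]=25
17. P1: load  L2  bus=[BusRd]  L2: P0=S P1=S P2=I  mem[L2]=30
18. P1: load  L3  bus=[BusRd]  L3: P0=I P1=S P2=O  mem[L3]=80
19. P2: store L0 := 50  bus=[BusRdX,Flush]  L0: P0=I P1=I P2=M  mem[L0]=43
20. P0: load  L5  bus=[BusRd]  L5: P0=S P1=I P2=S  mem[L5]=10
21. P1: load  L5  bus=[BusRd]  L5: P0=S P1=S P2=S  mem[L5]=10
22. P0: store L0 := 89  bus=[BusRdX,Flush]  L0: P0=M P1=I P2=I  mem[L0]=50
23. P0: store L2 := 8  bus=[BusUpgr]  L2: P0=M P1=I P2=I  mem[L2]=30
24. P1: load  L2  bus=[BusRd]  L2: P0=O P1=S P2=I  mem[L2]=30
25. P0: load  L4  bus=[-]  L4: P0=M P1=I P2=I  mem[L4]=60

memory[L1] = 70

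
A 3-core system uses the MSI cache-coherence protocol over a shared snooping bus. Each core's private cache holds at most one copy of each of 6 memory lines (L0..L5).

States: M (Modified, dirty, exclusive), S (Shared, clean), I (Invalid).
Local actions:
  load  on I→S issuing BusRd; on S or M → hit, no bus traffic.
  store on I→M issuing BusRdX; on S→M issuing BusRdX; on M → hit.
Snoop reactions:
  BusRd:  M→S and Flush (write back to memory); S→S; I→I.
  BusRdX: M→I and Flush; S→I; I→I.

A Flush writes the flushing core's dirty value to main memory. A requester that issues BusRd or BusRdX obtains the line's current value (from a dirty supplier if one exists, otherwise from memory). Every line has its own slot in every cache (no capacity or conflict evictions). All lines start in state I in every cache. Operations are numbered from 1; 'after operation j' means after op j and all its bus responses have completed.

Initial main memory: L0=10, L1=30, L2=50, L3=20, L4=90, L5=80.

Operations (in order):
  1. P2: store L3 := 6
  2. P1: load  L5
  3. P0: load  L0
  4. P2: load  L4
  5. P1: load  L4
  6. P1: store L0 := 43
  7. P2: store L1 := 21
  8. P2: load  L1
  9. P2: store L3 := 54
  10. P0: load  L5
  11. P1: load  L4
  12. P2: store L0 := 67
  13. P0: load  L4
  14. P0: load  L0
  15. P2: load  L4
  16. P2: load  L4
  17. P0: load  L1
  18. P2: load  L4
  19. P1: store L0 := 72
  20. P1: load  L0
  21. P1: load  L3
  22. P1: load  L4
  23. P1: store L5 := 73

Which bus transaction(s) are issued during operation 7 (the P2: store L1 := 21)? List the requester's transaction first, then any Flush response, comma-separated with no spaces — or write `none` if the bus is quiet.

bus = BusRdX

step 1: P2: store L3 := 6  ⟶  IIM  (L3)  txn=BusRdX  M[L3]=20
step 2: P1: load  L5  ⟶  ISI  (L5)  txn=BusRd  M[L5]=80
step 3: P0: load  L0  ⟶  SII  (L0)  txn=BusRd  M[L0]=10
step 4: P2: load  L4  ⟶  IIS  (L4)  txn=BusRd  M[L4]=90
step 5: P1: load  L4  ⟶  ISS  (L4)  txn=BusRd  M[L4]=90
step 6: P1: store L0 := 43  ⟶  IMI  (L0)  txn=BusRdX  M[L0]=10
step 7: P2: store L1 := 21  ⟶  IIM  (L1)  txn=BusRdX  M[L1]=30
step 8: P2: load  L1  ⟶  IIM  (L1)  txn=∅  M[L1]=30
step 9: P2: store L3 := 54  ⟶  IIM  (L3)  txn=∅  M[L3]=20
step 10: P0: load  L5  ⟶  SSI  (L5)  txn=BusRd  M[L5]=80
step 11: P1: load  L4  ⟶  ISS  (L4)  txn=∅  M[L4]=90
step 12: P2: store L0 := 67  ⟶  IIM  (L0)  txn=BusRdX+Flush  M[L0]=43
step 13: P0: load  L4  ⟶  SSS  (L4)  txn=BusRd  M[L4]=90
step 14: P0: load  L0  ⟶  SIS  (L0)  txn=BusRd+Flush  M[L0]=67
step 15: P2: load  L4  ⟶  SSS  (L4)  txn=∅  M[L4]=90
step 16: P2: load  L4  ⟶  SSS  (L4)  txn=∅  M[L4]=90
step 17: P0: load  L1  ⟶  SIS  (L1)  txn=BusRd+Flush  M[L1]=21
step 18: P2: load  L4  ⟶  SSS  (L4)  txn=∅  M[L4]=90
step 19: P1: store L0 := 72  ⟶  IMI  (L0)  txn=BusRdX  M[L0]=67
step 20: P1: load  L0  ⟶  IMI  (L0)  txn=∅  M[L0]=67
step 21: P1: load  L3  ⟶  ISS  (L3)  txn=BusRd+Flush  M[L3]=54
step 22: P1: load  L4  ⟶  SSS  (L4)  txn=∅  M[L4]=90
step 23: P1: store L5 := 73  ⟶  IMI  (L5)  txn=BusRdX  M[L5]=80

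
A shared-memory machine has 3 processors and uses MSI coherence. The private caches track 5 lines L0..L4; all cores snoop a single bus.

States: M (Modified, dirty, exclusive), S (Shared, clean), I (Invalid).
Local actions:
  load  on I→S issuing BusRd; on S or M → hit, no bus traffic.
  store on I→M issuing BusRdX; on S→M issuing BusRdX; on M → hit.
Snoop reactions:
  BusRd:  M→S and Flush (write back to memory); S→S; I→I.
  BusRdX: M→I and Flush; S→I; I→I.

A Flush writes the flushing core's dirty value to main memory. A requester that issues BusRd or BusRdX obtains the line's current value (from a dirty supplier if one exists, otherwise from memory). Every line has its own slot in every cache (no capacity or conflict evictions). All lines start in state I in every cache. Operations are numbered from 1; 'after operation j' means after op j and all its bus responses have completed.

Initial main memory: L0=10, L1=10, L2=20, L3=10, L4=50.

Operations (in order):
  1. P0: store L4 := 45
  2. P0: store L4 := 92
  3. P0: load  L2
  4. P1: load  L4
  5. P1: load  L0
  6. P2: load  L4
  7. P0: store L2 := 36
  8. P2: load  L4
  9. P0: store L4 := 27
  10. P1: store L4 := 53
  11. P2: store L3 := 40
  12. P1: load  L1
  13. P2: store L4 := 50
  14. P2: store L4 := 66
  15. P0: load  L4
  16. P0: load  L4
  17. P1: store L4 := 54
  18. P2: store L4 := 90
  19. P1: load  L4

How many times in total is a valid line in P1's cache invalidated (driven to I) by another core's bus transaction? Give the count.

  op1 P0: store L4 := 45 → M/I/I on L4; bus BusRdX; mem=50
  op2 P0: store L4 := 92 → M/I/I on L4; bus (none); mem=50
  op3 P0: load  L2 → S/I/I on L2; bus BusRd; mem=20
  op4 P1: load  L4 → S/S/I on L4; bus BusRd Flush; mem=92
  op5 P1: load  L0 → I/S/I on L0; bus BusRd; mem=10
  op6 P2: load  L4 → S/S/S on L4; bus BusRd; mem=92
  op7 P0: store L2 := 36 → M/I/I on L2; bus BusRdX; mem=20
  op8 P2: load  L4 → S/S/S on L4; bus (none); mem=92
  op9 P0: store L4 := 27 → M/I/I on L4; bus BusRdX; mem=92
  op10 P1: store L4 := 53 → I/M/I on L4; bus BusRdX Flush; mem=27
  op11 P2: store L3 := 40 → I/I/M on L3; bus BusRdX; mem=10
  op12 P1: load  L1 → I/S/I on L1; bus BusRd; mem=10
  op13 P2: store L4 := 50 → I/I/M on L4; bus BusRdX Flush; mem=53
  op14 P2: store L4 := 66 → I/I/M on L4; bus (none); mem=53
  op15 P0: load  L4 → S/I/S on L4; bus BusRd Flush; mem=66
  op16 P0: load  L4 → S/I/S on L4; bus (none); mem=66
  op17 P1: store L4 := 54 → I/M/I on L4; bus BusRdX; mem=66
  op18 P2: store L4 := 90 → I/I/M on L4; bus BusRdX Flush; mem=54
  op19 P1: load  L4 → I/S/S on L4; bus BusRd Flush; mem=90

invalidations = 3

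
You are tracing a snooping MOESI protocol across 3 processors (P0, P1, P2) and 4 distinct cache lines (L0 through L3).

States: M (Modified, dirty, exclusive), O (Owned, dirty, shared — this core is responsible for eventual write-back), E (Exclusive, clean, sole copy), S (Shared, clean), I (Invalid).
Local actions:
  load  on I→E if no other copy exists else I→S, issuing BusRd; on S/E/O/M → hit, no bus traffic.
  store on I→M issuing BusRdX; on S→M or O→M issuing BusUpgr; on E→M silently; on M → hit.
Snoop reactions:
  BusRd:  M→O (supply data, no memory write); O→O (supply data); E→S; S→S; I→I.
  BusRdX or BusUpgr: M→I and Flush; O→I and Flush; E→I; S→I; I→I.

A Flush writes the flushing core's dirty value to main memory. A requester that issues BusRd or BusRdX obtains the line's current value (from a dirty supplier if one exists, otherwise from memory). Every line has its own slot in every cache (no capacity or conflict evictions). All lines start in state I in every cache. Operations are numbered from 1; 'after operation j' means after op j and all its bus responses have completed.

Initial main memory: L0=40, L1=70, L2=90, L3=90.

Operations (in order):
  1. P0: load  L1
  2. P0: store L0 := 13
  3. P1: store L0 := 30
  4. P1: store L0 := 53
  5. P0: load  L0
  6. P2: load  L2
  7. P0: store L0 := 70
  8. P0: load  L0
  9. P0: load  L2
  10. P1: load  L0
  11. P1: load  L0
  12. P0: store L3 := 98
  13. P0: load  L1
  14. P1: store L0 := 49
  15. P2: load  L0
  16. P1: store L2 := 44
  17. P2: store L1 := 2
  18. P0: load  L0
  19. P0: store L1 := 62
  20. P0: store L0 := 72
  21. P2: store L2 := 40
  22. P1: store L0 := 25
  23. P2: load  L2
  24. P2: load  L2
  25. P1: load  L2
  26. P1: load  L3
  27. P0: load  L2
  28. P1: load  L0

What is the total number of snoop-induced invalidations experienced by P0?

invalidations = 5

  op1 P0: load  L1 → E/I/I on L1; bus BusRd; mem=70
  op2 P0: store L0 := 13 → M/I/I on L0; bus BusRdX; mem=40
  op3 P1: store L0 := 30 → I/M/I on L0; bus BusRdX Flush; mem=13
  op4 P1: store L0 := 53 → I/M/I on L0; bus (none); mem=13
  op5 P0: load  L0 → S/O/I on L0; bus BusRd; mem=13
  op6 P2: load  L2 → I/I/E on L2; bus BusRd; mem=90
  op7 P0: store L0 := 70 → M/I/I on L0; bus BusUpgr Flush; mem=53
  op8 P0: load  L0 → M/I/I on L0; bus (none); mem=53
  op9 P0: load  L2 → S/I/S on L2; bus BusRd; mem=90
  op10 P1: load  L0 → O/S/I on L0; bus BusRd; mem=53
  op11 P1: load  L0 → O/S/I on L0; bus (none); mem=53
  op12 P0: store L3 := 98 → M/I/I on L3; bus BusRdX; mem=90
  op13 P0: load  L1 → E/I/I on L1; bus (none); mem=70
  op14 P1: store L0 := 49 → I/M/I on L0; bus BusUpgr Flush; mem=70
  op15 P2: load  L0 → I/O/S on L0; bus BusRd; mem=70
  op16 P1: store L2 := 44 → I/M/I on L2; bus BusRdX; mem=90
  op17 P2: store L1 := 2 → I/I/M on L1; bus BusRdX; mem=70
  op18 P0: load  L0 → S/O/S on L0; bus BusRd; mem=70
  op19 P0: store L1 := 62 → M/I/I on L1; bus BusRdX Flush; mem=2
  op20 P0: store L0 := 72 → M/I/I on L0; bus BusUpgr Flush; mem=49
  op21 P2: store L2 := 40 → I/I/M on L2; bus BusRdX Flush; mem=44
  op22 P1: store L0 := 25 → I/M/I on L0; bus BusRdX Flush; mem=72
  op23 P2: load  L2 → I/I/M on L2; bus (none); mem=44
  op24 P2: load  L2 → I/I/M on L2; bus (none); mem=44
  op25 P1: load  L2 → I/S/O on L2; bus BusRd; mem=44
  op26 P1: load  L3 → O/S/I on L3; bus BusRd; mem=90
  op27 P0: load  L2 → S/S/O on L2; bus BusRd; mem=44
  op28 P1: load  L0 → I/M/I on L0; bus (none); mem=72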